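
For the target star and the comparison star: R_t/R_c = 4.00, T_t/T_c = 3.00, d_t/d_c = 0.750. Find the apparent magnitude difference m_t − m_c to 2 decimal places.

L_t/L_c = (4.00)²(3.00)⁴ = 1296.
F_t/F_c = (L_t/L_c)/(d_t/d_c)² = 1296/0.5625 = 2304.
m_t − m_c = −2.5 log₁₀(2304) = -8.41.

-8.41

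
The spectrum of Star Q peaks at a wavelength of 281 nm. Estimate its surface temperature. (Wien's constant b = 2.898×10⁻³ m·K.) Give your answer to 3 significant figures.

1.03×10^4 K

T = b/λ_max = 2.898×10⁻³ / (281×10⁻⁹) = 1.031×10^4 K.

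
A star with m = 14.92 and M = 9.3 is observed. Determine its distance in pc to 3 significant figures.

133 pc

m − M = 5 log₁₀(d/10 pc)
14.92 − (9.3) = 5.62 = 5 log₁₀(d/10)
d = 10 × 10^(5.62/5) = 10 × 10^1.124 = 133.0 pc.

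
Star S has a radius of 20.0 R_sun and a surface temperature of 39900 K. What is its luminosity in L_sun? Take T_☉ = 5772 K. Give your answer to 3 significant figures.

L/L_☉ = (R/R_☉)² (T/T_☉)⁴ = (20.0)² × (39900/5772)⁴
       = 400.0 × (6.913)⁴ = 400.0 × 2283 = 9.134×10^5.

9.13×10^5 L_sun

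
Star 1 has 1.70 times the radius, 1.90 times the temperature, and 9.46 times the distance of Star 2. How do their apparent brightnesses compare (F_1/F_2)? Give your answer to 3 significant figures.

0.421

L_1/L_2 = (R_1/R_2)²(T_1/T_2)⁴ = (1.70)² × (1.90)⁴ = 37.66.
F_1/F_2 = (L_1/L_2)/(d_1/d_2)² = 37.66 / (9.46)² = 0.4209.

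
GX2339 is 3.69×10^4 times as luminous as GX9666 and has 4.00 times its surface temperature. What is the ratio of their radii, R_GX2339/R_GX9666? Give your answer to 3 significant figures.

12.0

L ∝ R²T⁴ gives R ∝ √L / T², so
R_GX2339/R_GX9666 = √(3.69×10^4) / (4.00)² = 192.1 / 16.00 = 12.01.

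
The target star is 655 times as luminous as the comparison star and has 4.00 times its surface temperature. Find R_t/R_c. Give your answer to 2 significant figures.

1.6

L ∝ R²T⁴ gives R ∝ √L / T², so
R_t/R_c = √(655) / (4.00)² = 25.59 / 16.00 = 1.600.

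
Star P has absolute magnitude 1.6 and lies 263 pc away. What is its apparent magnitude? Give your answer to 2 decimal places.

m = M + 5 log₁₀(d/10 pc) = 1.6 + 5 log₁₀(263/10)
  = 1.6 + 5 × 1.420 = 1.6 + 7.10 = 8.70.

8.70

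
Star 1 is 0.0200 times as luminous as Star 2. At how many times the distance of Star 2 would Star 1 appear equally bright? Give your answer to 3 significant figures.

Equal flux requires L_1/d_1² = L_2/d_2², so d_1/d_2 = √(L_1/L_2)
= √(0.0200) = 0.1414.

0.141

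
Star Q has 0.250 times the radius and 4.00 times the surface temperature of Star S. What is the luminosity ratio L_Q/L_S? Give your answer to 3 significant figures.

From the Stefan–Boltzmann law, L ∝ R²T⁴, so
L_Q/L_S = (R_Q/R_S)² (T_Q/T_S)⁴ = (0.250)² × (4.00)⁴ = 0.06250 × 256.0 = 16.00.

16.0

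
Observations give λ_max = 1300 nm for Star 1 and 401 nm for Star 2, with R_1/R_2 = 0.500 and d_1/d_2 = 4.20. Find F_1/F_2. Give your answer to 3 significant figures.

1.28×10^-4

Wien's law: T_1/T_2 = λ_2/λ_1 = 401/1300 = 0.3085.
L_1/L_2 = (R_1/R_2)²(T_1/T_2)⁴ = (0.500)²(0.3085)⁴ = 0.002263.
F_1/F_2 = (L_1/L_2)/(d_1/d_2)² = 0.002263/(4.20)² = 1.283×10^-4.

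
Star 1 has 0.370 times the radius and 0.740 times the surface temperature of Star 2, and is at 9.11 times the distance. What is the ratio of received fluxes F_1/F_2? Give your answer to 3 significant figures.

4.95×10^-4

L_1/L_2 = (R_1/R_2)²(T_1/T_2)⁴ = (0.370)² × (0.740)⁴ = 0.04105.
F_1/F_2 = (L_1/L_2)/(d_1/d_2)² = 0.04105 / (9.11)² = 4.946×10^-4.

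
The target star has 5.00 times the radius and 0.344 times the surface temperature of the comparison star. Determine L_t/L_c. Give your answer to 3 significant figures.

From the Stefan–Boltzmann law, L ∝ R²T⁴, so
L_t/L_c = (R_t/R_c)² (T_t/T_c)⁴ = (5.00)² × (0.344)⁴ = 25.00 × 0.01400 = 0.3501.

0.350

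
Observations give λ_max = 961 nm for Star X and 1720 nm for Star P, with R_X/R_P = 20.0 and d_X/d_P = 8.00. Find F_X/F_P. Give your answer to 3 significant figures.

64.1

Wien's law: T_X/T_P = λ_P/λ_X = 1720/961 = 1.790.
L_X/L_P = (R_X/R_P)²(T_X/T_P)⁴ = (20.0)²(1.790)⁴ = 4105.
F_X/F_P = (L_X/L_P)/(d_X/d_P)² = 4105/(8.00)² = 64.14.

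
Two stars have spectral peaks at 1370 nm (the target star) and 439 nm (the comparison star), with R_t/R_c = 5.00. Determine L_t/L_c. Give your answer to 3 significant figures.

0.264

Wien's law gives T ∝ 1/λ_max, so T_t/T_c = λ_c/λ_t = 439/1370 = 0.3204.
Then L ∝ R²T⁴ gives L_t/L_c = (5.00)² × (0.3204)⁴ = 25.00 × 0.01054 = 0.2636.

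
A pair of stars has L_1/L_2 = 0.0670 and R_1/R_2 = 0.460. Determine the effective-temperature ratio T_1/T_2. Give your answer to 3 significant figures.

L ∝ R²T⁴ gives T ∝ (L/R²)^(1/4), so
T_1/T_2 = (0.0670 / 0.460²)^(1/4) = (0.3166)^(1/4) = 0.7501.

0.750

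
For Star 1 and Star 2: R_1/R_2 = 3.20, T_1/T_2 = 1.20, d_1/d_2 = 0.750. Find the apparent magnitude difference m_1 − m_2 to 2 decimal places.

L_1/L_2 = (3.20)²(1.20)⁴ = 21.23.
F_1/F_2 = (L_1/L_2)/(d_1/d_2)² = 21.23/0.5625 = 37.75.
m_1 − m_2 = −2.5 log₁₀(37.75) = -3.94.

-3.94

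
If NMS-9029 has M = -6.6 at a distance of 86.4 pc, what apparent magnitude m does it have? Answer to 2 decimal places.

m = M + 5 log₁₀(d/10 pc) = -6.6 + 5 log₁₀(86.4/10)
  = -6.6 + 5 × 0.937 = -6.6 + 4.68 = -1.92.

-1.92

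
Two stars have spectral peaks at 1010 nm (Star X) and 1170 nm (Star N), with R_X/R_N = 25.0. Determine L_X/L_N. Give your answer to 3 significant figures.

1.13×10^3

Wien's law gives T ∝ 1/λ_max, so T_X/T_N = λ_N/λ_X = 1170/1010 = 1.158.
Then L ∝ R²T⁴ gives L_X/L_N = (25.0)² × (1.158)⁴ = 625.0 × 1.801 = 1125.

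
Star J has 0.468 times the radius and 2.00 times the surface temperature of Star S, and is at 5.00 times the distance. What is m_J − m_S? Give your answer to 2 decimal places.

2.13

L_J/L_S = (0.468)²(2.00)⁴ = 3.504.
F_J/F_S = (L_J/L_S)/(d_J/d_S)² = 3.504/25.00 = 0.1402.
m_J − m_S = −2.5 log₁₀(0.1402) = 2.13.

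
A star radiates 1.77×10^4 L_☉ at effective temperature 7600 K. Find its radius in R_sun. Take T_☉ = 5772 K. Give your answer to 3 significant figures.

76.7 R_sun

R/R_☉ = √(L/L_☉) / (T/T_☉)² = √(1.77×10^4) / (1.317)²
       = 133.0 / 1.734 = 76.74.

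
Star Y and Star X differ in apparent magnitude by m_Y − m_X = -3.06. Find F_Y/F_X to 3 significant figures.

F_Y/F_X = 10^(−(m_Y − m_X)/2.5) = 10^(3.06/2.5) = 10^1.224 = 16.75.

16.7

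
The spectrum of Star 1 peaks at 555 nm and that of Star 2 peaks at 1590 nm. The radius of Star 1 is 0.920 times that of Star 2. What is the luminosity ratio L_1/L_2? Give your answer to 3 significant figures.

57.0

Wien's law gives T ∝ 1/λ_max, so T_1/T_2 = λ_2/λ_1 = 1590/555 = 2.865.
Then L ∝ R²T⁴ gives L_1/L_2 = (0.920)² × (2.865)⁴ = 0.8464 × 67.36 = 57.02.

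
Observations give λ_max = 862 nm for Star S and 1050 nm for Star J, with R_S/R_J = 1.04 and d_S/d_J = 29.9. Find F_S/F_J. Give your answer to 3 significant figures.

0.00266

Wien's law: T_S/T_J = λ_J/λ_S = 1050/862 = 1.218.
L_S/L_J = (R_S/R_J)²(T_S/T_J)⁴ = (1.04)²(1.218)⁴ = 2.381.
F_S/F_J = (L_S/L_J)/(d_S/d_J)² = 2.381/(29.9)² = 0.002663.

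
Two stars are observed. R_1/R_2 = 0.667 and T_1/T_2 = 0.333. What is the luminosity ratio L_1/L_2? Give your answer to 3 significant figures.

From the Stefan–Boltzmann law, L ∝ R²T⁴, so
L_1/L_2 = (R_1/R_2)² (T_1/T_2)⁴ = (0.667)² × (0.333)⁴ = 0.4449 × 0.01230 = 0.005471.

0.00547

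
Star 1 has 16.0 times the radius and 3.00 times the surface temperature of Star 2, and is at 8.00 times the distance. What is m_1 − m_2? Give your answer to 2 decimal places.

L_1/L_2 = (16.0)²(3.00)⁴ = 2.074×10^4.
F_1/F_2 = (L_1/L_2)/(d_1/d_2)² = 2.074×10^4/64.00 = 324.0.
m_1 − m_2 = −2.5 log₁₀(324.0) = -6.28.

-6.28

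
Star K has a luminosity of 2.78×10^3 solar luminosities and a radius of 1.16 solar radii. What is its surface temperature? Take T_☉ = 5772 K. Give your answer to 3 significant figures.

T/T_☉ = (L/L_☉)^(1/4) / (R/R_☉)^(1/2)
T = 5772 × (2.78×10^3)^(1/4) / √(1.16) = 5772 × 7.261 / 1.077 = 3.891×10^4 K.

3.89×10^4 K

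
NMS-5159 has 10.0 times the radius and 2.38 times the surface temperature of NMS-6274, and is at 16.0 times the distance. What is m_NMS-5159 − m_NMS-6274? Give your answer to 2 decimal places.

-2.75

L_NMS-5159/L_NMS-6274 = (10.0)²(2.38)⁴ = 3209.
F_NMS-5159/F_NMS-6274 = (L_NMS-5159/L_NMS-6274)/(d_NMS-5159/d_NMS-6274)² = 3209/256.0 = 12.53.
m_NMS-5159 − m_NMS-6274 = −2.5 log₁₀(12.53) = -2.75.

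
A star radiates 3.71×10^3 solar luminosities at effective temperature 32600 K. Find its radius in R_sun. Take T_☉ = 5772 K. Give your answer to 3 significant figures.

1.91 R_sun

R/R_☉ = √(L/L_☉) / (T/T_☉)² = √(3.71×10^3) / (5.648)²
       = 60.91 / 31.90 = 1.909.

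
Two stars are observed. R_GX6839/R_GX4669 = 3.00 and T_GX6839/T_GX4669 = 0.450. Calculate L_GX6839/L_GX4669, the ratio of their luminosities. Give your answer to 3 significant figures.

0.369

From the Stefan–Boltzmann law, L ∝ R²T⁴, so
L_GX6839/L_GX4669 = (R_GX6839/R_GX4669)² (T_GX6839/T_GX4669)⁴ = (3.00)² × (0.450)⁴ = 9.000 × 0.04101 = 0.3691.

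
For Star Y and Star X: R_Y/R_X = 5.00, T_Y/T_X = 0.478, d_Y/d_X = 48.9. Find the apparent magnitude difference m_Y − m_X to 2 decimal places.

L_Y/L_X = (5.00)²(0.478)⁴ = 1.305.
F_Y/F_X = (L_Y/L_X)/(d_Y/d_X)² = 1.305/2391 = 5.458×10^-4.
m_Y − m_X = −2.5 log₁₀(5.458×10^-4) = 8.16.

8.16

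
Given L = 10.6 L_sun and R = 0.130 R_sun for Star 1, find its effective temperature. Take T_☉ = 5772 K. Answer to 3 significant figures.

2.89×10^4 K

T/T_☉ = (L/L_☉)^(1/4) / (R/R_☉)^(1/2)
T = 5772 × (10.6)^(1/4) / √(0.130) = 5772 × 1.804 / 0.3606 = 2.889×10^4 K.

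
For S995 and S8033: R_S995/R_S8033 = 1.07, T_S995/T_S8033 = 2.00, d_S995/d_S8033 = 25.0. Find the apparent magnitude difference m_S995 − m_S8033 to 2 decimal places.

L_S995/L_S8033 = (1.07)²(2.00)⁴ = 18.32.
F_S995/F_S8033 = (L_S995/L_S8033)/(d_S995/d_S8033)² = 18.32/625.0 = 0.02931.
m_S995 − m_S8033 = −2.5 log₁₀(0.02931) = 3.83.

3.83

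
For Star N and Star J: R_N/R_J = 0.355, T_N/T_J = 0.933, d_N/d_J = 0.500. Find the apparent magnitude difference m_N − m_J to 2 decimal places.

L_N/L_J = (0.355)²(0.933)⁴ = 0.09550.
F_N/F_J = (L_N/L_J)/(d_N/d_J)² = 0.09550/0.2500 = 0.3820.
m_N − m_J = −2.5 log₁₀(0.3820) = 1.04.

1.04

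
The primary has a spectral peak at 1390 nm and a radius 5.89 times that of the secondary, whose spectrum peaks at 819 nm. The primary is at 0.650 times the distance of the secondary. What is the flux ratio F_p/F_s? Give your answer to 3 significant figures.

9.90

Wien's law: T_p/T_s = λ_s/λ_p = 819/1390 = 0.5892.
L_p/L_s = (R_p/R_s)²(T_p/T_s)⁴ = (5.89)²(0.5892)⁴ = 4.181.
F_p/F_s = (L_p/L_s)/(d_p/d_s)² = 4.181/(0.650)² = 9.896.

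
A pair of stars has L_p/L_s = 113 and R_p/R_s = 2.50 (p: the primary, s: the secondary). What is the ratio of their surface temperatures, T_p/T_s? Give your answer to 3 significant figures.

2.06

L ∝ R²T⁴ gives T ∝ (L/R²)^(1/4), so
T_p/T_s = (113 / 2.50²)^(1/4) = (18.08)^(1/4) = 2.062.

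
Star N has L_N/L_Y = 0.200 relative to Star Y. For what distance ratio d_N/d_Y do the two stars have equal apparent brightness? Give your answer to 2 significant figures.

0.45

Equal flux requires L_N/d_N² = L_Y/d_Y², so d_N/d_Y = √(L_N/L_Y)
= √(0.200) = 0.4472.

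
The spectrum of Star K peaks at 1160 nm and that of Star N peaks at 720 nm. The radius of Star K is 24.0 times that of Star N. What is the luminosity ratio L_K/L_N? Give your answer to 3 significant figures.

Wien's law gives T ∝ 1/λ_max, so T_K/T_N = λ_N/λ_K = 720/1160 = 0.6207.
Then L ∝ R²T⁴ gives L_K/L_N = (24.0)² × (0.6207)⁴ = 576.0 × 0.1484 = 85.49.

85.5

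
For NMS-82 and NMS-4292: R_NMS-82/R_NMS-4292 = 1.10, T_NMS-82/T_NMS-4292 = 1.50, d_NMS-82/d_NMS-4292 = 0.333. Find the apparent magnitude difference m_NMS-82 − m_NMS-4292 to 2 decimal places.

-4.36

L_NMS-82/L_NMS-4292 = (1.10)²(1.50)⁴ = 6.126.
F_NMS-82/F_NMS-4292 = (L_NMS-82/L_NMS-4292)/(d_NMS-82/d_NMS-4292)² = 6.126/0.1109 = 55.24.
m_NMS-82 − m_NMS-4292 = −2.5 log₁₀(55.24) = -4.36.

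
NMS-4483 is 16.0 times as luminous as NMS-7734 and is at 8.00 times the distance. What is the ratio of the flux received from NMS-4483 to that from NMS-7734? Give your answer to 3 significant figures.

0.250

F = L/(4πd²), so F_NMS-4483/F_NMS-7734 = (L_NMS-4483/L_NMS-7734) / (d_NMS-4483/d_NMS-7734)²
= 16.0 / (8.00)² = 16.0 / 64.00 = 0.2500.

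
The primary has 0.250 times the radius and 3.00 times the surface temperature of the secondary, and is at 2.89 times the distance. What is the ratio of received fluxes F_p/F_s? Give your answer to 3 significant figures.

0.606

L_p/L_s = (R_p/R_s)²(T_p/T_s)⁴ = (0.250)² × (3.00)⁴ = 5.062.
F_p/F_s = (L_p/L_s)/(d_p/d_s)² = 5.062 / (2.89)² = 0.6061.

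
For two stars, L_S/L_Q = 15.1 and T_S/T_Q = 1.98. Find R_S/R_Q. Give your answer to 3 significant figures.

L ∝ R²T⁴ gives R ∝ √L / T², so
R_S/R_Q = √(15.1) / (1.98)² = 3.886 / 3.920 = 0.9912.

0.991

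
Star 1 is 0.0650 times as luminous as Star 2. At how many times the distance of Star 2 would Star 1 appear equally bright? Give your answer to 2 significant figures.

Equal flux requires L_1/d_1² = L_2/d_2², so d_1/d_2 = √(L_1/L_2)
= √(0.0650) = 0.2550.

0.25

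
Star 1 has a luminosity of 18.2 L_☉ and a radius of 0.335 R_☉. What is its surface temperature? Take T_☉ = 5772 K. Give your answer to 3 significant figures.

T/T_☉ = (L/L_☉)^(1/4) / (R/R_☉)^(1/2)
T = 5772 × (18.2)^(1/4) / √(0.335) = 5772 × 2.065 / 0.5788 = 2.060×10^4 K.

2.06×10^4 K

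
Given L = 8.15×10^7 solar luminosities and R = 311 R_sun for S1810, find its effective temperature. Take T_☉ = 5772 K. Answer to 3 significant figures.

T/T_☉ = (L/L_☉)^(1/4) / (R/R_☉)^(1/2)
T = 5772 × (8.15×10^7)^(1/4) / √(311) = 5772 × 95.01 / 17.64 = 3.110×10^4 K.

3.11×10^4 K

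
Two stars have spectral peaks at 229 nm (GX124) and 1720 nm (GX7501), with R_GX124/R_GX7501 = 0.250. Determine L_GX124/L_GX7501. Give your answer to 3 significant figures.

199

Wien's law gives T ∝ 1/λ_max, so T_GX124/T_GX7501 = λ_GX7501/λ_GX124 = 1720/229 = 7.511.
Then L ∝ R²T⁴ gives L_GX124/L_GX7501 = (0.250)² × (7.511)⁴ = 0.06250 × 3183 = 198.9.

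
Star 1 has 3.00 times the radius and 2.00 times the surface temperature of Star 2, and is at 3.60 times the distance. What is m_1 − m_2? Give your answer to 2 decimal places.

L_1/L_2 = (3.00)²(2.00)⁴ = 144.0.
F_1/F_2 = (L_1/L_2)/(d_1/d_2)² = 144.0/12.96 = 11.11.
m_1 − m_2 = −2.5 log₁₀(11.11) = -2.61.

-2.61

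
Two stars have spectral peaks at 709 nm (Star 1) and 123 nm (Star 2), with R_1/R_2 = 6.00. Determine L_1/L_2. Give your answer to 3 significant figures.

Wien's law gives T ∝ 1/λ_max, so T_1/T_2 = λ_2/λ_1 = 123/709 = 0.1735.
Then L ∝ R²T⁴ gives L_1/L_2 = (6.00)² × (0.1735)⁴ = 36.00 × 9.058×10^-4 = 0.03261.

0.0326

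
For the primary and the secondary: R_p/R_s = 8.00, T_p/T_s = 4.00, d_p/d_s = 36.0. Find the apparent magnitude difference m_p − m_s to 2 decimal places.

L_p/L_s = (8.00)²(4.00)⁴ = 1.638×10^4.
F_p/F_s = (L_p/L_s)/(d_p/d_s)² = 1.638×10^4/1296 = 12.64.
m_p − m_s = −2.5 log₁₀(12.64) = -2.75.

-2.75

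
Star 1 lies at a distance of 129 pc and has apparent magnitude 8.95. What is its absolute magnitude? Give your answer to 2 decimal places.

3.40

M = m − 5 log₁₀(d/10 pc) = 8.95 − 5 log₁₀(129/10)
  = 8.95 − 5 × 1.111 = 8.95 − 5.55 = 3.40.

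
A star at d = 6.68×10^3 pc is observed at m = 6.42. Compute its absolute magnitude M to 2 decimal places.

M = m − 5 log₁₀(d/10 pc) = 6.42 − 5 log₁₀(6.68×10^3/10)
  = 6.42 − 5 × 2.825 = 6.42 − 14.12 = -7.70.

-7.70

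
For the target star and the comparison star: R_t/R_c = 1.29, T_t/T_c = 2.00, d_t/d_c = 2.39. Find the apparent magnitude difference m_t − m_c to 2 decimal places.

-1.67

L_t/L_c = (1.29)²(2.00)⁴ = 26.63.
F_t/F_c = (L_t/L_c)/(d_t/d_c)² = 26.63/5.712 = 4.661.
m_t − m_c = −2.5 log₁₀(4.661) = -1.67.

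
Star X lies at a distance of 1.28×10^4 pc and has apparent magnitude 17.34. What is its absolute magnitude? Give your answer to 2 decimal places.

1.80

M = m − 5 log₁₀(d/10 pc) = 17.34 − 5 log₁₀(1.28×10^4/10)
  = 17.34 − 5 × 3.107 = 17.34 − 15.54 = 1.80.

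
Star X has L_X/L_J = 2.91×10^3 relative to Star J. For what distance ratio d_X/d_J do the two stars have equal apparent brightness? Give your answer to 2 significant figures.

54

Equal flux requires L_X/d_X² = L_J/d_J², so d_X/d_J = √(L_X/L_J)
= √(2.91×10^3) = 53.94.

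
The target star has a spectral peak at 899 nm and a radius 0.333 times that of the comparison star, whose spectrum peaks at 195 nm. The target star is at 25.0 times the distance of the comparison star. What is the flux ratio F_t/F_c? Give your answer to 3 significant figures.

3.93×10^-7

Wien's law: T_t/T_c = λ_c/λ_t = 195/899 = 0.2169.
L_t/L_c = (R_t/R_c)²(T_t/T_c)⁴ = (0.333)²(0.2169)⁴ = 2.455×10^-4.
F_t/F_c = (L_t/L_c)/(d_t/d_c)² = 2.455×10^-4/(25.0)² = 3.927×10^-7.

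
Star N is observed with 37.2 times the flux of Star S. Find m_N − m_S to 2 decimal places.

m_N − m_S = −2.5 log₁₀(F_N/F_S) = −2.5 log₁₀(37.2) = −2.5 × (1.571) = -3.926.

-3.93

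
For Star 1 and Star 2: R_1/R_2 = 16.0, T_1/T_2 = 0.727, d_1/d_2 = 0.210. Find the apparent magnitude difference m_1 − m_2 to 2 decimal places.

-8.02

L_1/L_2 = (16.0)²(0.727)⁴ = 71.51.
F_1/F_2 = (L_1/L_2)/(d_1/d_2)² = 71.51/0.04410 = 1622.
m_1 − m_2 = −2.5 log₁₀(1622) = -8.02.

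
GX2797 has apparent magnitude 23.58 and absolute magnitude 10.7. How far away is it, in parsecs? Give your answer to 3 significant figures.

m − M = 5 log₁₀(d/10 pc)
23.58 − (10.7) = 12.88 = 5 log₁₀(d/10)
d = 10 × 10^(12.88/5) = 10 × 10^2.576 = 3767 pc.

3.77×10^3 pc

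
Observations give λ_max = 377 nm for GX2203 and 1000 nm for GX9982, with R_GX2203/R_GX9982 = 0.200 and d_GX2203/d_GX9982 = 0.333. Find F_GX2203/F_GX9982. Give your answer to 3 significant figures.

17.9

Wien's law: T_GX2203/T_GX9982 = λ_GX9982/λ_GX2203 = 1000/377 = 2.653.
L_GX2203/L_GX9982 = (R_GX2203/R_GX9982)²(T_GX2203/T_GX9982)⁴ = (0.200)²(2.653)⁴ = 1.980.
F_GX2203/F_GX9982 = (L_GX2203/L_GX9982)/(d_GX2203/d_GX9982)² = 1.980/(0.333)² = 17.86.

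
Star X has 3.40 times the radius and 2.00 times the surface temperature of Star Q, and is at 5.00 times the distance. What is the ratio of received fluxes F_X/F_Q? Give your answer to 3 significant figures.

7.40

L_X/L_Q = (R_X/R_Q)²(T_X/T_Q)⁴ = (3.40)² × (2.00)⁴ = 185.0.
F_X/F_Q = (L_X/L_Q)/(d_X/d_Q)² = 185.0 / (5.00)² = 7.398.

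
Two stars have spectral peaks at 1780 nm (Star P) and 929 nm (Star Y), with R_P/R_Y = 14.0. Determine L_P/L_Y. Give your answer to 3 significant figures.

14.5

Wien's law gives T ∝ 1/λ_max, so T_P/T_Y = λ_Y/λ_P = 929/1780 = 0.5219.
Then L ∝ R²T⁴ gives L_P/L_Y = (14.0)² × (0.5219)⁴ = 196.0 × 0.07420 = 14.54.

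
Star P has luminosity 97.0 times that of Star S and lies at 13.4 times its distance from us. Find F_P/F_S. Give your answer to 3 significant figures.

F = L/(4πd²), so F_P/F_S = (L_P/L_S) / (d_P/d_S)²
= 97.0 / (13.4)² = 97.0 / 179.6 = 0.5402.

0.540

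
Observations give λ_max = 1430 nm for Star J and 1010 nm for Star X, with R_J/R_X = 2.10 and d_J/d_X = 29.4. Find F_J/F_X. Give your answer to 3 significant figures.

Wien's law: T_J/T_X = λ_X/λ_J = 1010/1430 = 0.7063.
L_J/L_X = (R_J/R_X)²(T_J/T_X)⁴ = (2.10)²(0.7063)⁴ = 1.097.
F_J/F_X = (L_J/L_X)/(d_J/d_X)² = 1.097/(29.4)² = 0.001270.

0.00127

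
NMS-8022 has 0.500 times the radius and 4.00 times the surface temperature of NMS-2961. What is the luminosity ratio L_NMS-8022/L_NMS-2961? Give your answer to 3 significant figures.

From the Stefan–Boltzmann law, L ∝ R²T⁴, so
L_NMS-8022/L_NMS-2961 = (R_NMS-8022/R_NMS-2961)² (T_NMS-8022/T_NMS-2961)⁴ = (0.500)² × (4.00)⁴ = 0.2500 × 256.0 = 64.00.

64.0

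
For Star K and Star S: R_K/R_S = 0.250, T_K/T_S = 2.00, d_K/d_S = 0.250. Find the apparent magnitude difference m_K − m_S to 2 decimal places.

L_K/L_S = (0.250)²(2.00)⁴ = 1.000.
F_K/F_S = (L_K/L_S)/(d_K/d_S)² = 1.000/0.06250 = 16.00.
m_K − m_S = −2.5 log₁₀(16.00) = -3.01.

-3.01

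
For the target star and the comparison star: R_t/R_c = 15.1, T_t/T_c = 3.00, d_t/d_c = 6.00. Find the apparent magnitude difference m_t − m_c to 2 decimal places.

-6.78

L_t/L_c = (15.1)²(3.00)⁴ = 1.847×10^4.
F_t/F_c = (L_t/L_c)/(d_t/d_c)² = 1.847×10^4/36.00 = 513.0.
m_t − m_c = −2.5 log₁₀(513.0) = -6.78.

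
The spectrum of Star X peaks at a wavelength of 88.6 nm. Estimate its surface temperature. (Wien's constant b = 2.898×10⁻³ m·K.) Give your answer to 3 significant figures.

3.27×10^4 K

T = b/λ_max = 2.898×10⁻³ / (88.6×10⁻⁹) = 3.271×10^4 K.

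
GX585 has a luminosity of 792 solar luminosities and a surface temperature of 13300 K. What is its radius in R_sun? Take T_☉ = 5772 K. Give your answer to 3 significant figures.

R/R_☉ = √(L/L_☉) / (T/T_☉)² = √(792) / (2.304)²
       = 28.14 / 5.309 = 5.300.

5.30 R_sun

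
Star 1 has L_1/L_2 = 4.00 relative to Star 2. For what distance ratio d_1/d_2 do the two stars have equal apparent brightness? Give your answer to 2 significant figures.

2.0

Equal flux requires L_1/d_1² = L_2/d_2², so d_1/d_2 = √(L_1/L_2)
= √(4.00) = 2.000.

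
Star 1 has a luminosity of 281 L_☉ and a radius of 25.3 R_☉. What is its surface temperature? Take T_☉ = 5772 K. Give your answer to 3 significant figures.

4.70×10^3 K

T/T_☉ = (L/L_☉)^(1/4) / (R/R_☉)^(1/2)
T = 5772 × (281)^(1/4) / √(25.3) = 5772 × 4.094 / 5.030 = 4698 K.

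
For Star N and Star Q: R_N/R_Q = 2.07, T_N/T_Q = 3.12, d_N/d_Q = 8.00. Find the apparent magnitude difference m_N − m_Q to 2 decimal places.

L_N/L_Q = (2.07)²(3.12)⁴ = 406.0.
F_N/F_Q = (L_N/L_Q)/(d_N/d_Q)² = 406.0/64.00 = 6.344.
m_N − m_Q = −2.5 log₁₀(6.344) = -2.01.

-2.01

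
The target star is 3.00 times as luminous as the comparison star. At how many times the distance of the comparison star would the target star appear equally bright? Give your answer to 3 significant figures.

Equal flux requires L_t/d_t² = L_c/d_c², so d_t/d_c = √(L_t/L_c)
= √(3.00) = 1.732.

1.73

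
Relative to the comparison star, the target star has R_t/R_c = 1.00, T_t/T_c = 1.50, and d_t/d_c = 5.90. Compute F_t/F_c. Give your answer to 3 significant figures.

0.145

L_t/L_c = (R_t/R_c)²(T_t/T_c)⁴ = (1.00)² × (1.50)⁴ = 5.062.
F_t/F_c = (L_t/L_c)/(d_t/d_c)² = 5.062 / (5.90)² = 0.1454.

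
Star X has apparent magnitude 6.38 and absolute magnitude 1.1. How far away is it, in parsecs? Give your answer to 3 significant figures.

m − M = 5 log₁₀(d/10 pc)
6.38 − (1.1) = 5.28 = 5 log₁₀(d/10)
d = 10 × 10^(5.28/5) = 10 × 10^1.056 = 113.8 pc.

114 pc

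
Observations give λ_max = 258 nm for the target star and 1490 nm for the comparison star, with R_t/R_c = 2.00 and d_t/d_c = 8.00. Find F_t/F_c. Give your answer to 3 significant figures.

69.5

Wien's law: T_t/T_c = λ_c/λ_t = 1490/258 = 5.775.
L_t/L_c = (R_t/R_c)²(T_t/T_c)⁴ = (2.00)²(5.775)⁴ = 4450.
F_t/F_c = (L_t/L_c)/(d_t/d_c)² = 4450/(8.00)² = 69.53.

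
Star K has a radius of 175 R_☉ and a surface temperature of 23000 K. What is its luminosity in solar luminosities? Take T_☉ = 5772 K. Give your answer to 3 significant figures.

7.72×10^6 solar luminosities

L/L_☉ = (R/R_☉)² (T/T_☉)⁴ = (175)² × (23000/5772)⁴
       = 3.062×10^4 × (3.985)⁴ = 3.062×10^4 × 252.1 = 7.721×10^6.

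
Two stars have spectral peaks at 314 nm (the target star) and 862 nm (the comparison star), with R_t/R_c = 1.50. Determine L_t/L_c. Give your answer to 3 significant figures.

Wien's law gives T ∝ 1/λ_max, so T_t/T_c = λ_c/λ_t = 862/314 = 2.745.
Then L ∝ R²T⁴ gives L_t/L_c = (1.50)² × (2.745)⁴ = 2.250 × 56.80 = 127.8.

128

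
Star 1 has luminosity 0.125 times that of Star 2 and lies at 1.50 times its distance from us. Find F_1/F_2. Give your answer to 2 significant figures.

0.056

F = L/(4πd²), so F_1/F_2 = (L_1/L_2) / (d_1/d_2)²
= 0.125 / (1.50)² = 0.125 / 2.250 = 0.05556.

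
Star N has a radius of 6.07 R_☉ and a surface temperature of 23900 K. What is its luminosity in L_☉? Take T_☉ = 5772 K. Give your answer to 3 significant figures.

1.08×10^4 L_☉

L/L_☉ = (R/R_☉)² (T/T_☉)⁴ = (6.07)² × (23900/5772)⁴
       = 36.84 × (4.141)⁴ = 36.84 × 294.0 = 1.083×10^4.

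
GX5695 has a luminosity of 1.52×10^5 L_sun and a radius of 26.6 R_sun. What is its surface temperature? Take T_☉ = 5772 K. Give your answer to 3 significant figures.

2.21×10^4 K

T/T_☉ = (L/L_☉)^(1/4) / (R/R_☉)^(1/2)
T = 5772 × (1.52×10^5)^(1/4) / √(26.6) = 5772 × 19.75 / 5.158 = 2.210×10^4 K.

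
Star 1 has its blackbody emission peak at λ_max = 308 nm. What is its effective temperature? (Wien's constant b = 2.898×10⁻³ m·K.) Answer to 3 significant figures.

T = b/λ_max = 2.898×10⁻³ / (308×10⁻⁹) = 9409 K.

9.41×10^3 K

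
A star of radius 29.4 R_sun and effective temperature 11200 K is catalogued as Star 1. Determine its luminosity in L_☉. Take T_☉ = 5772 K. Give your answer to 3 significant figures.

L/L_☉ = (R/R_☉)² (T/T_☉)⁴ = (29.4)² × (11200/5772)⁴
       = 864.4 × (1.940)⁴ = 864.4 × 14.18 = 1.225×10^4.

1.23×10^4 L_☉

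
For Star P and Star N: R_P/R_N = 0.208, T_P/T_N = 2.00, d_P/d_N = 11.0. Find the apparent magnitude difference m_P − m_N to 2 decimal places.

L_P/L_N = (0.208)²(2.00)⁴ = 0.6922.
F_P/F_N = (L_P/L_N)/(d_P/d_N)² = 0.6922/121.0 = 0.005721.
m_P − m_N = −2.5 log₁₀(0.005721) = 5.61.

5.61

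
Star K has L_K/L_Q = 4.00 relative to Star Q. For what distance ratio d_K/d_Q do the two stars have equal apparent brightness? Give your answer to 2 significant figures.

Equal flux requires L_K/d_K² = L_Q/d_Q², so d_K/d_Q = √(L_K/L_Q)
= √(4.00) = 2.000.

2.0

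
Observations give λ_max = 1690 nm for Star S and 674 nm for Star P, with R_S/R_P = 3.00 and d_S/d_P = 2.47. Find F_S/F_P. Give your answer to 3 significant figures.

Wien's law: T_S/T_P = λ_P/λ_S = 674/1690 = 0.3988.
L_S/L_P = (R_S/R_P)²(T_S/T_P)⁴ = (3.00)²(0.3988)⁴ = 0.2277.
F_S/F_P = (L_S/L_P)/(d_S/d_P)² = 0.2277/(2.47)² = 0.03732.

0.0373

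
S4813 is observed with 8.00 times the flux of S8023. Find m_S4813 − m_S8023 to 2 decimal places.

m_S4813 − m_S8023 = −2.5 log₁₀(F_S4813/F_S8023) = −2.5 log₁₀(8.00) = −2.5 × (0.903) = -2.258.

-2.26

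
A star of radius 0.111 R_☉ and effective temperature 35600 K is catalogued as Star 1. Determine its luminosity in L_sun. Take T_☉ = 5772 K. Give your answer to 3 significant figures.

L/L_☉ = (R/R_☉)² (T/T_☉)⁴ = (0.111)² × (35600/5772)⁴
       = 0.01232 × (6.168)⁴ = 0.01232 × 1447 = 17.83.

17.8 L_sun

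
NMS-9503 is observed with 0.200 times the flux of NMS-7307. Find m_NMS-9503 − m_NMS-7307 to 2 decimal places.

m_NMS-9503 − m_NMS-7307 = −2.5 log₁₀(F_NMS-9503/F_NMS-7307) = −2.5 log₁₀(0.200) = −2.5 × (-0.699) = 1.747.

1.75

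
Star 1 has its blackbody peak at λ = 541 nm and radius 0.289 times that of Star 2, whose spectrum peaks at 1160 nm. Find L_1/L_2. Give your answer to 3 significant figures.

1.77

Wien's law gives T ∝ 1/λ_max, so T_1/T_2 = λ_2/λ_1 = 1160/541 = 2.144.
Then L ∝ R²T⁴ gives L_1/L_2 = (0.289)² × (2.144)⁴ = 0.08352 × 21.14 = 1.765.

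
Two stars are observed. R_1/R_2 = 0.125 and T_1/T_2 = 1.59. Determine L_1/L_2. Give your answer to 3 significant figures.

0.0999

From the Stefan–Boltzmann law, L ∝ R²T⁴, so
L_1/L_2 = (R_1/R_2)² (T_1/T_2)⁴ = (0.125)² × (1.59)⁴ = 0.01562 × 6.391 = 0.09986.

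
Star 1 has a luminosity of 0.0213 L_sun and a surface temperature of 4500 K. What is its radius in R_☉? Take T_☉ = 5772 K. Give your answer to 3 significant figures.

R/R_☉ = √(L/L_☉) / (T/T_☉)² = √(0.0213) / (0.7796)²
       = 0.1459 / 0.6078 = 0.2401.

0.240 R_☉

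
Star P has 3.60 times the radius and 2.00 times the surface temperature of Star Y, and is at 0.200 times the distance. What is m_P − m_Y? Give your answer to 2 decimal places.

-9.29

L_P/L_Y = (3.60)²(2.00)⁴ = 207.4.
F_P/F_Y = (L_P/L_Y)/(d_P/d_Y)² = 207.4/0.04000 = 5184.
m_P − m_Y = −2.5 log₁₀(5184) = -9.29.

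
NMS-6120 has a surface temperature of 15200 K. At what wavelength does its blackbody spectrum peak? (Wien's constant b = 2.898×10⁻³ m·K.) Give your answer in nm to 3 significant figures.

λ_max = b/T = 2.898×10⁻³ / 15200 = 1.91×10^-7 m = 190.7 nm.

191 nm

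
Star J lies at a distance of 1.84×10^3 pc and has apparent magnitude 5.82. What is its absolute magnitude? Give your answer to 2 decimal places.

M = m − 5 log₁₀(d/10 pc) = 5.82 − 5 log₁₀(1.84×10^3/10)
  = 5.82 − 5 × 2.265 = 5.82 − 11.32 = -5.50.

-5.50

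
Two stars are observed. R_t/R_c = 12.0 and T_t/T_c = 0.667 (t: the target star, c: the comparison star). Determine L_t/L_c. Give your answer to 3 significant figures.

28.5

From the Stefan–Boltzmann law, L ∝ R²T⁴, so
L_t/L_c = (R_t/R_c)² (T_t/T_c)⁴ = (12.0)² × (0.667)⁴ = 144.0 × 0.1979 = 28.50.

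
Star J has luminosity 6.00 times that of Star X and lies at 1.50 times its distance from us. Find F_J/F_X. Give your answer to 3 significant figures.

2.67

F = L/(4πd²), so F_J/F_X = (L_J/L_X) / (d_J/d_X)²
= 6.00 / (1.50)² = 6.00 / 2.250 = 2.667.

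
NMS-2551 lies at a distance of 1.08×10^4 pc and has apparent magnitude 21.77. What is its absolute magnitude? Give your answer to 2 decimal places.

M = m − 5 log₁₀(d/10 pc) = 21.77 − 5 log₁₀(1.08×10^4/10)
  = 21.77 − 5 × 3.033 = 21.77 − 15.17 = 6.60.

6.60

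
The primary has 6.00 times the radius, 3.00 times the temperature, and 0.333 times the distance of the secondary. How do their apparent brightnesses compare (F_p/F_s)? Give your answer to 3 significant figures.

2.63×10^4

L_p/L_s = (R_p/R_s)²(T_p/T_s)⁴ = (6.00)² × (3.00)⁴ = 2916.
F_p/F_s = (L_p/L_s)/(d_p/d_s)² = 2916 / (0.333)² = 2.630×10^4.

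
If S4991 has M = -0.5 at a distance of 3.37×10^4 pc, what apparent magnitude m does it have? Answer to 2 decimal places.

m = M + 5 log₁₀(d/10 pc) = -0.5 + 5 log₁₀(3.37×10^4/10)
  = -0.5 + 5 × 3.528 = -0.5 + 17.64 = 17.14.

17.14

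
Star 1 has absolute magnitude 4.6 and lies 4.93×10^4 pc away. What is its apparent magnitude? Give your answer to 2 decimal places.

23.06

m = M + 5 log₁₀(d/10 pc) = 4.6 + 5 log₁₀(4.93×10^4/10)
  = 4.6 + 5 × 3.693 = 4.6 + 18.46 = 23.06.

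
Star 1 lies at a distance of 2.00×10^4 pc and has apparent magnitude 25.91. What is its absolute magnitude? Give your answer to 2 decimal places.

M = m − 5 log₁₀(d/10 pc) = 25.91 − 5 log₁₀(2.00×10^4/10)
  = 25.91 − 5 × 3.301 = 25.91 − 16.51 = 9.40.

9.40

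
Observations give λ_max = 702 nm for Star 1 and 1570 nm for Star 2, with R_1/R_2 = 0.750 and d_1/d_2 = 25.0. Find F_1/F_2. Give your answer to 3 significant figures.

0.0225

Wien's law: T_1/T_2 = λ_2/λ_1 = 1570/702 = 2.236.
L_1/L_2 = (R_1/R_2)²(T_1/T_2)⁴ = (0.750)²(2.236)⁴ = 14.07.
F_1/F_2 = (L_1/L_2)/(d_1/d_2)² = 14.07/(25.0)² = 0.02252.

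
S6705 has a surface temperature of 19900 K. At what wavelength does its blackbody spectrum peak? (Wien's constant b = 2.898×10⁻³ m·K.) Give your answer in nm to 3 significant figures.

λ_max = b/T = 2.898×10⁻³ / 19900 = 1.46×10^-7 m = 145.6 nm.

146 nm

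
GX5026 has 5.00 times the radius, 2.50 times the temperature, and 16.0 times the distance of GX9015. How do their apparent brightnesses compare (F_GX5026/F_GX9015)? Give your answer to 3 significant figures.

3.81

L_GX5026/L_GX9015 = (R_GX5026/R_GX9015)²(T_GX5026/T_GX9015)⁴ = (5.00)² × (2.50)⁴ = 976.6.
F_GX5026/F_GX9015 = (L_GX5026/L_GX9015)/(d_GX5026/d_GX9015)² = 976.6 / (16.0)² = 3.815.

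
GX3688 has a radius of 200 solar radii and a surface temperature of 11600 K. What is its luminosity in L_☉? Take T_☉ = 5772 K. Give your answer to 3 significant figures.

L/L_☉ = (R/R_☉)² (T/T_☉)⁴ = (200)² × (11600/5772)⁴
       = 4.000×10^4 × (2.010)⁴ = 4.000×10^4 × 16.31 = 6.525×10^5.

6.53×10^5 L_☉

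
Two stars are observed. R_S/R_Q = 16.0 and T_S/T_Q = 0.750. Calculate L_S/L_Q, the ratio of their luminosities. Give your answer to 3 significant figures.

From the Stefan–Boltzmann law, L ∝ R²T⁴, so
L_S/L_Q = (R_S/R_Q)² (T_S/T_Q)⁴ = (16.0)² × (0.750)⁴ = 256.0 × 0.3164 = 81.00.

81.0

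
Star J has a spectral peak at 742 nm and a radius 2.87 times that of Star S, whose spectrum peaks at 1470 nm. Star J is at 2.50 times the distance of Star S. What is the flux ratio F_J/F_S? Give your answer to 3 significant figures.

Wien's law: T_J/T_S = λ_S/λ_J = 1470/742 = 1.981.
L_J/L_S = (R_J/R_S)²(T_J/T_S)⁴ = (2.87)²(1.981)⁴ = 126.9.
F_J/F_S = (L_J/L_S)/(d_J/d_S)² = 126.9/(2.50)² = 20.30.

20.3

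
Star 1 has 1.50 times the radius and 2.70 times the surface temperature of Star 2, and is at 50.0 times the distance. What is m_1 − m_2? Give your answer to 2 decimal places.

L_1/L_2 = (1.50)²(2.70)⁴ = 119.6.
F_1/F_2 = (L_1/L_2)/(d_1/d_2)² = 119.6/2500 = 0.04783.
m_1 − m_2 = −2.5 log₁₀(0.04783) = 3.30.

3.30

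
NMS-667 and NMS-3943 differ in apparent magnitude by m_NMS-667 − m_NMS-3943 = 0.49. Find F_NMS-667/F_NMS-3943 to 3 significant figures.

0.637

F_NMS-667/F_NMS-3943 = 10^(−(m_NMS-667 − m_NMS-3943)/2.5) = 10^(-0.49/2.5) = 10^-0.196 = 0.6368.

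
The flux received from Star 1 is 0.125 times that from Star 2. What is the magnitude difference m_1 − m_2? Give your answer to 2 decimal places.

m_1 − m_2 = −2.5 log₁₀(F_1/F_2) = −2.5 log₁₀(0.125) = −2.5 × (-0.903) = 2.258.

2.26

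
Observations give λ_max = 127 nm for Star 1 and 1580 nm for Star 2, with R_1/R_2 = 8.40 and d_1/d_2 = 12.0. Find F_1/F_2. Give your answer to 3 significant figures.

1.17×10^4

Wien's law: T_1/T_2 = λ_2/λ_1 = 1580/127 = 12.44.
L_1/L_2 = (R_1/R_2)²(T_1/T_2)⁴ = (8.40)²(12.44)⁴ = 1.690×10^6.
F_1/F_2 = (L_1/L_2)/(d_1/d_2)² = 1.690×10^6/(12.0)² = 1.174×10^4.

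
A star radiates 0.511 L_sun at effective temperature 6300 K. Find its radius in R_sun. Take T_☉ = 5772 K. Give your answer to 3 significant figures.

0.600 R_sun

R/R_☉ = √(L/L_☉) / (T/T_☉)² = √(0.511) / (1.091)²
       = 0.7148 / 1.191 = 0.6000.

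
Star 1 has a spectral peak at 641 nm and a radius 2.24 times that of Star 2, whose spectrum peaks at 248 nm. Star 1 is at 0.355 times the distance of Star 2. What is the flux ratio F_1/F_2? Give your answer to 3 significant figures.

0.892

Wien's law: T_1/T_2 = λ_2/λ_1 = 248/641 = 0.3869.
L_1/L_2 = (R_1/R_2)²(T_1/T_2)⁴ = (2.24)²(0.3869)⁴ = 0.1124.
F_1/F_2 = (L_1/L_2)/(d_1/d_2)² = 0.1124/(0.355)² = 0.8921.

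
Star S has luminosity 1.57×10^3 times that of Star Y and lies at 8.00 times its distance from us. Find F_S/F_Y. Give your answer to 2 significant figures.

F = L/(4πd²), so F_S/F_Y = (L_S/L_Y) / (d_S/d_Y)²
= 1.57×10^3 / (8.00)² = 1.57×10^3 / 64.00 = 24.53.

25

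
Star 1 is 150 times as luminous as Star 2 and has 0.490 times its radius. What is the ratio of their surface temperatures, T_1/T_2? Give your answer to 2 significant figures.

L ∝ R²T⁴ gives T ∝ (L/R²)^(1/4), so
T_1/T_2 = (150 / 0.490²)^(1/4) = (624.7)^(1/4) = 4.999.

5.0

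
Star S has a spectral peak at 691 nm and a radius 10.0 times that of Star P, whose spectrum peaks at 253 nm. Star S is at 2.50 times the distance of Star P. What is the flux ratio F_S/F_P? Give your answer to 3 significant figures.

Wien's law: T_S/T_P = λ_P/λ_S = 253/691 = 0.3661.
L_S/L_P = (R_S/R_P)²(T_S/T_P)⁴ = (10.0)²(0.3661)⁴ = 1.797.
F_S/F_P = (L_S/L_P)/(d_S/d_P)² = 1.797/(2.50)² = 0.2875.

0.288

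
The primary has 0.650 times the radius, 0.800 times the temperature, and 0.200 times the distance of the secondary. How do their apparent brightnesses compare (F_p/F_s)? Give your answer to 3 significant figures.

L_p/L_s = (R_p/R_s)²(T_p/T_s)⁴ = (0.650)² × (0.800)⁴ = 0.1731.
F_p/F_s = (L_p/L_s)/(d_p/d_s)² = 0.1731 / (0.200)² = 4.326.

4.33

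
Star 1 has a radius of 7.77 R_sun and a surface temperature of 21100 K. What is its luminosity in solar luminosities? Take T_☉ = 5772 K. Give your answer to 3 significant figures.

L/L_☉ = (R/R_☉)² (T/T_☉)⁴ = (7.77)² × (21100/5772)⁴
       = 60.37 × (3.656)⁴ = 60.37 × 178.6 = 1.078×10^4.

1.08×10^4 solar luminosities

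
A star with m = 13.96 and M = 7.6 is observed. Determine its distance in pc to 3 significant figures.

187 pc

m − M = 5 log₁₀(d/10 pc)
13.96 − (7.6) = 6.36 = 5 log₁₀(d/10)
d = 10 × 10^(6.36/5) = 10 × 10^1.272 = 187.1 pc.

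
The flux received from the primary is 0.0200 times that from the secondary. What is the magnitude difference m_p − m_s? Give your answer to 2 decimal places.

4.25

m_p − m_s = −2.5 log₁₀(F_p/F_s) = −2.5 log₁₀(0.0200) = −2.5 × (-1.699) = 4.247.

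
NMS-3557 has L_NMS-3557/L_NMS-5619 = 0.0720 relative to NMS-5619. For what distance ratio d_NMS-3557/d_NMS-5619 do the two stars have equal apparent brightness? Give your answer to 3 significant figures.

Equal flux requires L_NMS-3557/d_NMS-3557² = L_NMS-5619/d_NMS-5619², so d_NMS-3557/d_NMS-5619 = √(L_NMS-3557/L_NMS-5619)
= √(0.0720) = 0.2683.

0.268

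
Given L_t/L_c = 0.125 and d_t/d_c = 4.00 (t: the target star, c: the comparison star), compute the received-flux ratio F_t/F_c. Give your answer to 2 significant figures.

0.0078

F = L/(4πd²), so F_t/F_c = (L_t/L_c) / (d_t/d_c)²
= 0.125 / (4.00)² = 0.125 / 16.00 = 0.007812.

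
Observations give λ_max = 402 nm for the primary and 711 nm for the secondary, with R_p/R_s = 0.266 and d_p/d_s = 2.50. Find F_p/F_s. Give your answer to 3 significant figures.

0.111

Wien's law: T_p/T_s = λ_s/λ_p = 711/402 = 1.769.
L_p/L_s = (R_p/R_s)²(T_p/T_s)⁴ = (0.266)²(1.769)⁴ = 0.6924.
F_p/F_s = (L_p/L_s)/(d_p/d_s)² = 0.6924/(2.50)² = 0.1108.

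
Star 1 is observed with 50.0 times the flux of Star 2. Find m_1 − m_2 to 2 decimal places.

m_1 − m_2 = −2.5 log₁₀(F_1/F_2) = −2.5 log₁₀(50.0) = −2.5 × (1.699) = -4.247.

-4.25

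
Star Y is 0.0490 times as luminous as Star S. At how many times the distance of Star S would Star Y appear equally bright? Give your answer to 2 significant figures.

Equal flux requires L_Y/d_Y² = L_S/d_S², so d_Y/d_S = √(L_Y/L_S)
= √(0.0490) = 0.2214.

0.22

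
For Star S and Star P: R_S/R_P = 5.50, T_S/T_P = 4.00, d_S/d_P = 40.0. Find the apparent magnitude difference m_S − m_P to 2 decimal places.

-1.71

L_S/L_P = (5.50)²(4.00)⁴ = 7744.
F_S/F_P = (L_S/L_P)/(d_S/d_P)² = 7744/1600 = 4.840.
m_S − m_P = −2.5 log₁₀(4.840) = -1.71.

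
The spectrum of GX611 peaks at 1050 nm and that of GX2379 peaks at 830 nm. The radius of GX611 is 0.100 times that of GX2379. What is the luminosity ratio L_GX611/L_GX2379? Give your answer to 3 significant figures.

Wien's law gives T ∝ 1/λ_max, so T_GX611/T_GX2379 = λ_GX2379/λ_GX611 = 830/1050 = 0.7905.
Then L ∝ R²T⁴ gives L_GX611/L_GX2379 = (0.100)² × (0.7905)⁴ = 0.01000 × 0.3904 = 0.003904.

0.00390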